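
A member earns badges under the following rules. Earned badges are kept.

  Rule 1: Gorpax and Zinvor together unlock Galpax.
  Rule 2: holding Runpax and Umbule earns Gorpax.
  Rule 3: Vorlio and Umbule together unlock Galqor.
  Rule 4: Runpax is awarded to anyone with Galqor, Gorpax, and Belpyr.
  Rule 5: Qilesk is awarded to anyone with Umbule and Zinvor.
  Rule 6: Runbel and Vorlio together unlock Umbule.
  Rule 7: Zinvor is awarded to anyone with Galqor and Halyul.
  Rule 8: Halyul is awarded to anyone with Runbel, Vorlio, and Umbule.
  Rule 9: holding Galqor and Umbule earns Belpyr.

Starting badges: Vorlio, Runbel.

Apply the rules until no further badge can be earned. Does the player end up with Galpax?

Galpax would need Gorpax and Zinvor (Rule 1), but Gorpax is never earned.

No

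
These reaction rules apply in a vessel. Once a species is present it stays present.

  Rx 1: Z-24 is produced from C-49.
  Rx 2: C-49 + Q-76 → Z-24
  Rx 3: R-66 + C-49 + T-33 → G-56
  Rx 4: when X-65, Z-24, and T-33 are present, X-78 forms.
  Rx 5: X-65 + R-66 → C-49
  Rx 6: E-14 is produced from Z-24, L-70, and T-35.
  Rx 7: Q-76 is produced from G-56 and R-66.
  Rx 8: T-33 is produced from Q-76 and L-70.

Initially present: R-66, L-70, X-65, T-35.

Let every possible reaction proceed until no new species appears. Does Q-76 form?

Q-76 would need G-56 and R-66 (Rx 7), but G-56 never forms.

No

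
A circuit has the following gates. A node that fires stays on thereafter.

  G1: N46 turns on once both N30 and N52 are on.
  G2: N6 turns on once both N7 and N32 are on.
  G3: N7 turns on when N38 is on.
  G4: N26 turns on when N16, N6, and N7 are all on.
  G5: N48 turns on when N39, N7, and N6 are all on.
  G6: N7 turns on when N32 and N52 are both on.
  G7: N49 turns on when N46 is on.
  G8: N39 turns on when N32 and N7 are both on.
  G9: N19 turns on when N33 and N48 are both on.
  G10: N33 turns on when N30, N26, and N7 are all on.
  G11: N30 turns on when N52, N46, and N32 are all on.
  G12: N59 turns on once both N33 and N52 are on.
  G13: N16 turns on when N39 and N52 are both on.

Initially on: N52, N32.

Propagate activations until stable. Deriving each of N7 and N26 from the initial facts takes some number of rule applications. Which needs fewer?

N7

N7: G6: N32 and N52 on → N7 on. [1 rule application]
N26: G6: N32 and N52 on → N7 on. G2: N7 and N32 on → N6 on. G8: N32 and N7 on → N39 on. N39 and N52 are on, so N16 turns on (G13). N16, N6, and N7 are on, so N26 turns on (G4). [5 rule applications]
N7 needs fewer.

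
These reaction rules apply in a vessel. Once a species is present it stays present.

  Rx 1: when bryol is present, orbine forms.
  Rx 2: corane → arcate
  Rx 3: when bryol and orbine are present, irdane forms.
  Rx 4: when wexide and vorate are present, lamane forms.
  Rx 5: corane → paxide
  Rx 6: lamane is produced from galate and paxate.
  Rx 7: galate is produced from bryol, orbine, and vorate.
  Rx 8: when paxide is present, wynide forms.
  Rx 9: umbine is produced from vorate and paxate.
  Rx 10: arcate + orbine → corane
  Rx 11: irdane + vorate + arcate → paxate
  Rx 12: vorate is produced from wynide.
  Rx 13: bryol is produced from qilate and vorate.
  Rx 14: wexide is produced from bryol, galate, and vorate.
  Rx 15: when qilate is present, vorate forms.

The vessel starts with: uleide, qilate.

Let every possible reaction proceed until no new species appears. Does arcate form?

No

arcate would need corane (Rx 2), but corane never forms.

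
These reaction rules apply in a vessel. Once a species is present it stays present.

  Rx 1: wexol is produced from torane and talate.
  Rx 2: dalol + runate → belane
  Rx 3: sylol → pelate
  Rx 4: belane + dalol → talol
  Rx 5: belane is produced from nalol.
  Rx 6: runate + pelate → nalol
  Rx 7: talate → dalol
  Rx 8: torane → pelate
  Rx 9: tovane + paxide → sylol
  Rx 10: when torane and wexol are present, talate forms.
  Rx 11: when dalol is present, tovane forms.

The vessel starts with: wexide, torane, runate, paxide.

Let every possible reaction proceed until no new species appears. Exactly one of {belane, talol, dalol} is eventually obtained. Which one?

belane

torane present → pelate forms (Rx 8).
runate and pelate present → nalol forms (Rx 6).
nalol present → belane forms (Rx 5).
dalol would need talate (Rx 7), but talate never forms. talol would need belane and dalol (Rx 4), but dalol never forms.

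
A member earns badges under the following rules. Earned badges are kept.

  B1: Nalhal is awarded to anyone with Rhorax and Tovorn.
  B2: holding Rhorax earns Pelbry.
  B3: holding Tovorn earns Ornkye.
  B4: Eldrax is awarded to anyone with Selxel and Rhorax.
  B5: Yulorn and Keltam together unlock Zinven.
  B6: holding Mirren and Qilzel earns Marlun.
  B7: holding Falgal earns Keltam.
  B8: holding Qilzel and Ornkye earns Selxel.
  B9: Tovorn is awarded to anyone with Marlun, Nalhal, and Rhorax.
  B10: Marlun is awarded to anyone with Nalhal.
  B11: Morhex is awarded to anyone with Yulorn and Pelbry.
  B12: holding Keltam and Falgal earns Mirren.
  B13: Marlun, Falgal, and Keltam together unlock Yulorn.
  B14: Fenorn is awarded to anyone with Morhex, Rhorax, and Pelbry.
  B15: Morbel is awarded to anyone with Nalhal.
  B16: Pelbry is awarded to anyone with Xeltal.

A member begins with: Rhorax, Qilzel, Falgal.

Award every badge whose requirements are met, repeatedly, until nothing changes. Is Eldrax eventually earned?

Eldrax would need Selxel and Rhorax (B4), but Selxel is never earned.

No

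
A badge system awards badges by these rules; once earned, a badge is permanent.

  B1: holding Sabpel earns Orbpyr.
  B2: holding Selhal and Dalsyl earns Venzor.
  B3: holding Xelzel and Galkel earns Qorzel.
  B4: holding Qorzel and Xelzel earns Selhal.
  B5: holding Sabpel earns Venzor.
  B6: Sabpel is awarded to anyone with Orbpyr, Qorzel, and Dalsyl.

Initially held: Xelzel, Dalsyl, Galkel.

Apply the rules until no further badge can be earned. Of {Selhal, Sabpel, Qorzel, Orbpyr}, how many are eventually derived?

2

With Xelzel and Galkel, Qorzel is earned (B3).
With Qorzel and Xelzel, Selhal is earned (B4).
Selhal: reached.
Sabpel would need Orbpyr, Qorzel, and Dalsyl (B6), but Orbpyr is never earned.
Qorzel: reached.
Orbpyr would need Sabpel (B1), but Sabpel is never earned.
Reached: Selhal and Qorzel — 2 of the 4.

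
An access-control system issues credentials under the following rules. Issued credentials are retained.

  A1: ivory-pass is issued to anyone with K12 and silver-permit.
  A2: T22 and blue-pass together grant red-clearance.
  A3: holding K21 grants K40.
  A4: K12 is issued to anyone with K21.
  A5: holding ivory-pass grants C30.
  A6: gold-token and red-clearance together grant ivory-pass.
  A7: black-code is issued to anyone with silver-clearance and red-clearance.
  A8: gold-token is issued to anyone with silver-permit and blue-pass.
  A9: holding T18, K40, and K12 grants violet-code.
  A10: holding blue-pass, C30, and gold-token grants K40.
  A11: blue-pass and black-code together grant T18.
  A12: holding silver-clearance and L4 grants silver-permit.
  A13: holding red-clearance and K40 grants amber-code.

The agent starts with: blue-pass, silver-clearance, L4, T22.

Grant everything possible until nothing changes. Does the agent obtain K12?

No

K12 would need K21 (A4), but K21 is never granted.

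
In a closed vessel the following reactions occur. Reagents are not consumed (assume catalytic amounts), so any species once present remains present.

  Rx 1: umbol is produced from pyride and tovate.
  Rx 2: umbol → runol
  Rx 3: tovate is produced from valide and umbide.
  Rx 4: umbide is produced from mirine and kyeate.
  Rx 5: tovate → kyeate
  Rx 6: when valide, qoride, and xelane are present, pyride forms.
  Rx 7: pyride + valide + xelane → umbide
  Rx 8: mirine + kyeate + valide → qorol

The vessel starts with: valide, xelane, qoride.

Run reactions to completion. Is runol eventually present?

Yes

valide, qoride, and xelane present → pyride forms (Rx 6).
pyride, valide, and xelane present → umbide forms (Rx 7).
valide and umbide present → tovate forms (Rx 3).
pyride and tovate present → umbol forms (Rx 1).
umbol present → runol forms (Rx 2).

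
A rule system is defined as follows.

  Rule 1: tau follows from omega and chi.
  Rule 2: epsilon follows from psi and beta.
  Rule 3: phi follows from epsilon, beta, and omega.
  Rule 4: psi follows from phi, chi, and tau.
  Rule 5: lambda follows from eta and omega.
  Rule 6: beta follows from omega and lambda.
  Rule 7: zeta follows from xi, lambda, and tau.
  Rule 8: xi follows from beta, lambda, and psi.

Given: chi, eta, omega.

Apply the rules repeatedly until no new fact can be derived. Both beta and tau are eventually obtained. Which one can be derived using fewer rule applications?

tau: From omega and chi, Rule 1 gives tau. [1 rule application]
beta: From eta and omega, Rule 5 gives lambda. From omega and lambda, Rule 6 gives beta. [2 rule applications]
tau needs fewer.

tau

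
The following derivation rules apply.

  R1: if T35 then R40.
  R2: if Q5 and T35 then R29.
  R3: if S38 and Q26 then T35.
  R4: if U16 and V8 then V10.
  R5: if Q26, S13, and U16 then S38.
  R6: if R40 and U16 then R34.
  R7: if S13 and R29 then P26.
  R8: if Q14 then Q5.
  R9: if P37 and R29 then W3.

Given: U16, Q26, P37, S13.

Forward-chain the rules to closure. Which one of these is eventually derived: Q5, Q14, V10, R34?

From Q26, S13, and U16, R5 gives S38.
S38 and Q26 hold, so T35 follows (R3).
T35 holds, so R40 follows (R1).
From R40 and U16, R6 gives R34.
No rule produces Q14, and it is not given. V10 would need U16 and V8 (R4), but V8 is never established. Q5 would need Q14 (R8), but Q14 is never established.

R34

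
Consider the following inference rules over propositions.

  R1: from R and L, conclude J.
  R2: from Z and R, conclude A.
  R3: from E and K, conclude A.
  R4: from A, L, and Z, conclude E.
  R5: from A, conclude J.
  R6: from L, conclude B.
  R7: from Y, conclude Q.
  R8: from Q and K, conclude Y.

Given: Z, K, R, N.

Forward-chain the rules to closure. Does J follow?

Z and R hold, so A follows (R2).
From A, R5 gives J.

Yes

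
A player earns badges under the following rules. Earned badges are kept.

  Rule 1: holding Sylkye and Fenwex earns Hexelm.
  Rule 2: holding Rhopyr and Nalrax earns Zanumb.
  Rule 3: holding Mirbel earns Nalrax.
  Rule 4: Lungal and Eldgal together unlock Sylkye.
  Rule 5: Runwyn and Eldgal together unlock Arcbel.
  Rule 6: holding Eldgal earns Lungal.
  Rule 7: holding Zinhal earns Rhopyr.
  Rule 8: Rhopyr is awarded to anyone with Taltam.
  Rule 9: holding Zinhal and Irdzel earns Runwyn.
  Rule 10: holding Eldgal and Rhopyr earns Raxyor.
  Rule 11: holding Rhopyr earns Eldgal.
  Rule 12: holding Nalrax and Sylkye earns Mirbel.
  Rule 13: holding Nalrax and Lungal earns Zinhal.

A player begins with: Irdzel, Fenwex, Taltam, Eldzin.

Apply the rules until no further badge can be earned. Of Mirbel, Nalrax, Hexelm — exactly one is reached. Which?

With Taltam, Rhopyr is earned (Rule 8).
With Rhopyr, Eldgal is earned (Rule 11).
With Eldgal, Lungal is earned (Rule 6).
With Lungal and Eldgal, Sylkye is earned (Rule 4).
With Sylkye and Fenwex, Hexelm is earned (Rule 1).
Mirbel would need Nalrax and Sylkye (Rule 12), but Nalrax is never earned. Nalrax would need Mirbel (Rule 3), but Mirbel is never earned.

Hexelm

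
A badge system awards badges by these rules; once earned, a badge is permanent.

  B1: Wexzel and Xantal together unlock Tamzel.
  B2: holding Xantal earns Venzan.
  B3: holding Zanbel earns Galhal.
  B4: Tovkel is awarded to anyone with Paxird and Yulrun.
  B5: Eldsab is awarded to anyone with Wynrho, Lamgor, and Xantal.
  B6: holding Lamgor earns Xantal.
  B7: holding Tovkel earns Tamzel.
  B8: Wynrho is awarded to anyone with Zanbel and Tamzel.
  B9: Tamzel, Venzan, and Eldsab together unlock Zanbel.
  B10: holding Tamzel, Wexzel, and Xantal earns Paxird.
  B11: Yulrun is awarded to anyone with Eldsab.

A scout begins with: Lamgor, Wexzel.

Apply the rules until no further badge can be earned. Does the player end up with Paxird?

With Lamgor, Xantal is earned (B6).
With Wexzel and Xantal, Tamzel is earned (B1).
With Tamzel, Wexzel, and Xantal, Paxird is earned (B10).

Yes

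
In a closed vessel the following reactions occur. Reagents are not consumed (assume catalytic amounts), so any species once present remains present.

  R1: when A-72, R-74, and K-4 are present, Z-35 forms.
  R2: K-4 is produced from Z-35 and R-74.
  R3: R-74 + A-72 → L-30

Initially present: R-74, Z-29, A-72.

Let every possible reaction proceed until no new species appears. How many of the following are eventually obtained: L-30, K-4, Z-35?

1

R-74 and A-72 present → L-30 forms (R3).
L-30: reached.
K-4 would need Z-35 and R-74 (R2), but Z-35 never forms.
Z-35 would need A-72, R-74, and K-4 (R1), but K-4 never forms.
Reached: L-30 — 1 of the 3.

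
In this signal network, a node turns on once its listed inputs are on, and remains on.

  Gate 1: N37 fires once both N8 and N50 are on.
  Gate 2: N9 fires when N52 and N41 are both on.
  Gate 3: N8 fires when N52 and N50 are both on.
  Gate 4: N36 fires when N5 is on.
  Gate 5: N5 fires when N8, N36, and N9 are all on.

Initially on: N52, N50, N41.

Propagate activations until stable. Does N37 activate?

Yes

Gate 3: N52 and N50 on → N8 on.
Gate 1: N8 and N50 on → N37 on.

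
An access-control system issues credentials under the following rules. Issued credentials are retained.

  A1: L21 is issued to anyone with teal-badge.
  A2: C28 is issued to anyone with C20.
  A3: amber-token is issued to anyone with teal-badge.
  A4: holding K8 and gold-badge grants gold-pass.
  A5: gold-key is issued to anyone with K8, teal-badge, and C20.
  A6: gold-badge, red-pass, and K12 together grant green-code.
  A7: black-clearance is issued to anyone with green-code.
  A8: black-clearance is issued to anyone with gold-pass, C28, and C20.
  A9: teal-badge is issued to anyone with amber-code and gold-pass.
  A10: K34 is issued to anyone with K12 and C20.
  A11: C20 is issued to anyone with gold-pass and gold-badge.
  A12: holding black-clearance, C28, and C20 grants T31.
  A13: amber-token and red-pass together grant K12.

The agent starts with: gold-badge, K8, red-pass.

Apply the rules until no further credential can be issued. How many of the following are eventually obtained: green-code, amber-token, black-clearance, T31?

2

Holding K8 and gold-badge grants gold-pass (A4).
Holding gold-pass and gold-badge grants C20 (A11).
Holding C20 grants C28 (A2).
Holding gold-pass, C28, and C20 grants black-clearance (A8).
Holding black-clearance, C28, and C20 grants T31 (A12).
green-code would need gold-badge, red-pass, and K12 (A6), but K12 is never granted.
amber-token would need teal-badge (A3), but teal-badge is never granted.
black-clearance: reached.
T31: reached.
Reached: black-clearance and T31 — 2 of the 4.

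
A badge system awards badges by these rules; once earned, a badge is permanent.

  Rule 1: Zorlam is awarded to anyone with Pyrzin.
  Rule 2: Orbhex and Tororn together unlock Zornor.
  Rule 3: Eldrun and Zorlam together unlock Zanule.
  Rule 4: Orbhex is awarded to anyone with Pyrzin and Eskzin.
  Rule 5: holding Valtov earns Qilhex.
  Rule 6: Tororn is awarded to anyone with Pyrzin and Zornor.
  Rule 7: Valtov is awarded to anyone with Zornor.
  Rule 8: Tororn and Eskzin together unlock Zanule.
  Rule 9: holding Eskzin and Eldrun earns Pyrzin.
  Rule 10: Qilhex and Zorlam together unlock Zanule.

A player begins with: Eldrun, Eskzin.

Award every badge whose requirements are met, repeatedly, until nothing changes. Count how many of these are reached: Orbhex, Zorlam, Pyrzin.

3

With Eskzin and Eldrun, Pyrzin is earned (Rule 9).
With Pyrzin and Eskzin, Orbhex is earned (Rule 4).
With Pyrzin, Zorlam is earned (Rule 1).
Orbhex: reached.
Zorlam: reached.
Pyrzin: reached.
All 3 are reached.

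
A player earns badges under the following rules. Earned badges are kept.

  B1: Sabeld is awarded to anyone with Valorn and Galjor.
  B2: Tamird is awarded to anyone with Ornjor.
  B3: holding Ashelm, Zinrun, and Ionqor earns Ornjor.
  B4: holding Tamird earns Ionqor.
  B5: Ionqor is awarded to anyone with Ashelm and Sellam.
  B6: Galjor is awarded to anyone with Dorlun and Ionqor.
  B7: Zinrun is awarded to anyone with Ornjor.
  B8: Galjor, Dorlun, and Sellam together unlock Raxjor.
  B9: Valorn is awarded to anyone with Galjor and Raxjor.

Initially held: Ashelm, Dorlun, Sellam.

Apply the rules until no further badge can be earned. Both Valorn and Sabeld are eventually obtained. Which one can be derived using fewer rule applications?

Valorn: With Ashelm and Sellam, Ionqor is earned (B5). With Dorlun and Ionqor, Galjor is earned (B6). With Galjor, Dorlun, and Sellam, Raxjor is earned (B8). With Galjor and Raxjor, Valorn is earned (B9). [4 rule applications]
Sabeld: With Ashelm and Sellam, Ionqor is earned (B5). With Dorlun and Ionqor, Galjor is earned (B6). With Galjor, Dorlun, and Sellam, Raxjor is earned (B8). With Galjor and Raxjor, Valorn is earned (B9). With Valorn and Galjor, Sabeld is earned (B1). [5 rule applications]
Valorn needs fewer.

Valorn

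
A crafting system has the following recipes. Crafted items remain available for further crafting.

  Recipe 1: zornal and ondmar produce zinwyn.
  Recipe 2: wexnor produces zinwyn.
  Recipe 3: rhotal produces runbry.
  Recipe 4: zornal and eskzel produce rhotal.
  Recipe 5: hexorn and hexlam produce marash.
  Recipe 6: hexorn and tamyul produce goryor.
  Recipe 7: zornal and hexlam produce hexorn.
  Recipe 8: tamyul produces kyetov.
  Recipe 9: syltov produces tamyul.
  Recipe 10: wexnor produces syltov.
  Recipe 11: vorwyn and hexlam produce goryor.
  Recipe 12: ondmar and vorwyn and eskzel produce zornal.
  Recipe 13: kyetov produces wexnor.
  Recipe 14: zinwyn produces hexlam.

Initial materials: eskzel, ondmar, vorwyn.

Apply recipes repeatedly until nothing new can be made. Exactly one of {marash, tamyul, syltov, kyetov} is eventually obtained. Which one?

marash

ondmar and vorwyn and eskzel → zornal (Recipe 12).
Using Recipe 1, zornal and ondmar make zinwyn.
Using Recipe 14, zinwyn makes hexlam.
Using Recipe 7, zornal and hexlam make hexorn.
Using Recipe 5, hexorn and hexlam make marash.
tamyul would need syltov (Recipe 9), but syltov is never obtained. kyetov would need tamyul (Recipe 8), but tamyul is never obtained. syltov would need wexnor (Recipe 10), but wexnor is never obtained.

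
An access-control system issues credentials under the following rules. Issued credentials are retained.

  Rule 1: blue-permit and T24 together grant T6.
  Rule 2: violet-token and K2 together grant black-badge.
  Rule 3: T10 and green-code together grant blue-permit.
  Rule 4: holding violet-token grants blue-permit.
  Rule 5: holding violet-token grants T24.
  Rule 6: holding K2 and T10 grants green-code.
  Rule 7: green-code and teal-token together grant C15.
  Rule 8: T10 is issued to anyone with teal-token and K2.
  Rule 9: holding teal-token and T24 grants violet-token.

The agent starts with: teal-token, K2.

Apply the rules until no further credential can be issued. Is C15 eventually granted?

Holding teal-token and K2 grants T10 (Rule 8).
Holding K2 and T10 grants green-code (Rule 6).
Holding green-code and teal-token grants C15 (Rule 7).

Yes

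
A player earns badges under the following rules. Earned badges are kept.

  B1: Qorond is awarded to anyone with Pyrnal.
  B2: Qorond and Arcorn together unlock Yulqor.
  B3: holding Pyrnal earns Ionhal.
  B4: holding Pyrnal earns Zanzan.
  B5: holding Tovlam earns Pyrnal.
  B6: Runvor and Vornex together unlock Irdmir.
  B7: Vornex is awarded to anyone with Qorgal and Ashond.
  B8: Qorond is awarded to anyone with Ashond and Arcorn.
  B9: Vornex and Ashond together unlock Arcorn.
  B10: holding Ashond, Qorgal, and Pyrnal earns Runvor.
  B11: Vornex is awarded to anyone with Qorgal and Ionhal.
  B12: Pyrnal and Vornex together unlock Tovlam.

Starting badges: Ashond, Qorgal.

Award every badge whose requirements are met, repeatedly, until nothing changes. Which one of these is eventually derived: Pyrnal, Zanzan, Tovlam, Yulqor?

With Qorgal and Ashond, Vornex is earned (B7).
With Vornex and Ashond, Arcorn is earned (B9).
With Ashond and Arcorn, Qorond is earned (B8).
With Qorond and Arcorn, Yulqor is earned (B2).
Pyrnal would need Tovlam (B5), but Tovlam is never earned. Zanzan would need Pyrnal (B4), but Pyrnal is never earned. Tovlam would need Pyrnal and Vornex (B12), but Pyrnal is never earned.

Yulqor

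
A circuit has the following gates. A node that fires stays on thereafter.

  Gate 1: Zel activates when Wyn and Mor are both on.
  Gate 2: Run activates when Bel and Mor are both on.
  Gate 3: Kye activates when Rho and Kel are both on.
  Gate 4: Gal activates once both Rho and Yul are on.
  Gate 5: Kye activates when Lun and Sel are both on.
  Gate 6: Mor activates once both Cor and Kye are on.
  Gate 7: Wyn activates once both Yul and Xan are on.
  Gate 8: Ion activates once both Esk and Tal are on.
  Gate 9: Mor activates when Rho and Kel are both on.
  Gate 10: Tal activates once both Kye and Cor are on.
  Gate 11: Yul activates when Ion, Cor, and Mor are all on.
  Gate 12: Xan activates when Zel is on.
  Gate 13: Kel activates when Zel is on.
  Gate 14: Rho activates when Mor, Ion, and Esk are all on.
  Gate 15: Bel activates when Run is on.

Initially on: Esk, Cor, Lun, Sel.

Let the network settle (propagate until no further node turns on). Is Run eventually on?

Run would need Bel and Mor (Gate 2), but Bel never turns on.

No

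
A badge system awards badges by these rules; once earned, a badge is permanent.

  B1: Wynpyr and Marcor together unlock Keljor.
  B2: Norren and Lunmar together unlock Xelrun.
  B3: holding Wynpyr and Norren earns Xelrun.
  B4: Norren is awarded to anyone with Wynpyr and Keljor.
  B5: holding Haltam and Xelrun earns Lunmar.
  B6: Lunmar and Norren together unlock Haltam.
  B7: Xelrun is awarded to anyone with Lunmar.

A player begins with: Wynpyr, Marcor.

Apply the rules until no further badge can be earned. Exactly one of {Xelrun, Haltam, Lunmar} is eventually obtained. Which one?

With Wynpyr and Marcor, Keljor is earned (B1).
With Wynpyr and Keljor, Norren is earned (B4).
With Wynpyr and Norren, Xelrun is earned (B3).
Haltam would need Lunmar and Norren (B6), but Lunmar is never earned. Lunmar would need Haltam and Xelrun (B5), but Haltam is never earned.

Xelrun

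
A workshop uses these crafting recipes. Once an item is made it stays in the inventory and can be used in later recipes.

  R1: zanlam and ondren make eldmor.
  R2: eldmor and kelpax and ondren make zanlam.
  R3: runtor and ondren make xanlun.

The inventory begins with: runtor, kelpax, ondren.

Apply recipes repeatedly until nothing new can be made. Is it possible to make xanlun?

Yes

Using R3, runtor and ondren make xanlun.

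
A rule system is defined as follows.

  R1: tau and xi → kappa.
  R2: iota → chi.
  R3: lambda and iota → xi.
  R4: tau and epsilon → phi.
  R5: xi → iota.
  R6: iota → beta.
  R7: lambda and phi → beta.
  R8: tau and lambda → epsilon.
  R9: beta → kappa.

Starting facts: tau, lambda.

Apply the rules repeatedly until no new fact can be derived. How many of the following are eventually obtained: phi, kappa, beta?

3

tau and lambda hold, so epsilon follows (R8).
tau and epsilon hold, so phi follows (R4).
lambda and phi hold, so beta follows (R7).
From beta, R9 gives kappa.
phi: reached.
kappa: reached.
beta: reached.
All 3 are reached.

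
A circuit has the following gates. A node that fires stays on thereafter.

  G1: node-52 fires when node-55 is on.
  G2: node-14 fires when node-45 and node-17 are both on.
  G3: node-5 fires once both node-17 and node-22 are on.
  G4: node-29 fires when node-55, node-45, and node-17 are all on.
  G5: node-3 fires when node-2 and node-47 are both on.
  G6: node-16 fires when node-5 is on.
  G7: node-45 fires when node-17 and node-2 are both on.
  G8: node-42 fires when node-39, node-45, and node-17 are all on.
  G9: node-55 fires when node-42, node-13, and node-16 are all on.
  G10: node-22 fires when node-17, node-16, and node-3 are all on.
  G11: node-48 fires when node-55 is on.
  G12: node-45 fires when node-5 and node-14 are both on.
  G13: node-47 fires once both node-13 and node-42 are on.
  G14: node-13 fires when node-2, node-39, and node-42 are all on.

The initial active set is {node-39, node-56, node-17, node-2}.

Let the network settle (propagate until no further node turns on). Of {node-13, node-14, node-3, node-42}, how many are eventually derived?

4

G7: node-17 and node-2 on → node-45 on.
G8: node-39, node-45, and node-17 on → node-42 on.
G2: node-45 and node-17 on → node-14 on.
node-2, node-39, and node-42 are on, so node-13 fires (G14).
G13: node-13 and node-42 on → node-47 on.
G5: node-2 and node-47 on → node-3 on.
node-13: reached.
node-14: reached.
node-3: reached.
node-42: reached.
All 4 are reached.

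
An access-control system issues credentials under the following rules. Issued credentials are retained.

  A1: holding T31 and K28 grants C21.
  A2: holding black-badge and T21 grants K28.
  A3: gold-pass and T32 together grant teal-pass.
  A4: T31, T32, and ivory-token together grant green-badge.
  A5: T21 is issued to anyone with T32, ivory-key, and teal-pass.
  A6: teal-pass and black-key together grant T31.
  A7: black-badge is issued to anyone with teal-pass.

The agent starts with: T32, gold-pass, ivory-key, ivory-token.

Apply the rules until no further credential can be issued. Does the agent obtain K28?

Yes

Holding gold-pass and T32 grants teal-pass (A3).
Holding T32, ivory-key, and teal-pass grants T21 (A5).
Holding teal-pass grants black-badge (A7).
Holding black-badge and T21 grants K28 (A2).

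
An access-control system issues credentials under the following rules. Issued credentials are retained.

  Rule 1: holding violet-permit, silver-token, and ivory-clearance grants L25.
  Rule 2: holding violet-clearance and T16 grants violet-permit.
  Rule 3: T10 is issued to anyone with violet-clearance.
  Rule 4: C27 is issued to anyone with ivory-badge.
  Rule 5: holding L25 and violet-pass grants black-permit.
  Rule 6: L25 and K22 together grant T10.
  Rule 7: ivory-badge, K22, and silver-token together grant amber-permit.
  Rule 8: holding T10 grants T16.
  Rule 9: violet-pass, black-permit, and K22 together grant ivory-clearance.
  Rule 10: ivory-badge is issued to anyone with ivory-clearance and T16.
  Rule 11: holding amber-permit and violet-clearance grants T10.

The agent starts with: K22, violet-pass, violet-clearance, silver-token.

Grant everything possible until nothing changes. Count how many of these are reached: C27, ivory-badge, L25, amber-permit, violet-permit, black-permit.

Holding violet-clearance grants T10 (Rule 3).
Holding T10 grants T16 (Rule 8).
Holding violet-clearance and T16 grants violet-permit (Rule 2).
C27 would need ivory-badge (Rule 4), but ivory-badge is never granted.
ivory-badge would need ivory-clearance and T16 (Rule 10), but ivory-clearance is never granted.
L25 would need violet-permit, silver-token, and ivory-clearance (Rule 1), but ivory-clearance is never granted.
amber-permit would need ivory-badge, K22, and silver-token (Rule 7), but ivory-badge is never granted.
violet-permit: reached.
black-permit would need L25 and violet-pass (Rule 5), but L25 is never granted.
Reached: violet-permit — 1 of the 6.

1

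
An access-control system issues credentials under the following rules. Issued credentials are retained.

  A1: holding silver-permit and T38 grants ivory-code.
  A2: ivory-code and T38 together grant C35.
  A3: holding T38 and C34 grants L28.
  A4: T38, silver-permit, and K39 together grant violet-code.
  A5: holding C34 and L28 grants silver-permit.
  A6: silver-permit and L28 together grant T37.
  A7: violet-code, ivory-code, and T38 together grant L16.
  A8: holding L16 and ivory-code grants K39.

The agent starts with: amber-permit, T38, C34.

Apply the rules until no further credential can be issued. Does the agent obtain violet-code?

No

violet-code would need T38, silver-permit, and K39 (A4), but K39 is never granted.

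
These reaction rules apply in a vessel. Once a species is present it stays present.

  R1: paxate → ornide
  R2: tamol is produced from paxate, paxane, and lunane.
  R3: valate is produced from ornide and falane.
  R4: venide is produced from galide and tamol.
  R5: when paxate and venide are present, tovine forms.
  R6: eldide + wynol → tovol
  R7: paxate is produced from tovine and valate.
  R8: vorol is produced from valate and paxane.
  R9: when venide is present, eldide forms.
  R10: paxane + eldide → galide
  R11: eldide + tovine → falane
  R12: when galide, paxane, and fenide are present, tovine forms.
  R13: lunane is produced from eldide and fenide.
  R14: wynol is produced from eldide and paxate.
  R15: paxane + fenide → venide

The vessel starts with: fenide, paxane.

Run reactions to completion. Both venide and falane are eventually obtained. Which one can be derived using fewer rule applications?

venide: paxane and fenide present → venide forms (R15). [1 rule application]
falane: paxane and fenide present → venide forms (R15). venide present → eldide forms (R9). paxane and eldide present → galide forms (R10). galide, paxane, and fenide present → tovine forms (R12). eldide and tovine present → falane forms (R11). [5 rule applications]
venide needs fewer.

venide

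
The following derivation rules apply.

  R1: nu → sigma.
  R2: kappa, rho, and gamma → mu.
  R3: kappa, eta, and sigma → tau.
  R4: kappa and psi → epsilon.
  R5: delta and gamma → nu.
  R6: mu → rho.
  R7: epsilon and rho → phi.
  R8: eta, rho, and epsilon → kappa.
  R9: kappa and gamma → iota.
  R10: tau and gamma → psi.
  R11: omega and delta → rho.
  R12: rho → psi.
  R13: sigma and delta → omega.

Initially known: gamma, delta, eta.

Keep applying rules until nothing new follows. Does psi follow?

From delta and gamma, R5 gives nu.
From nu, R1 gives sigma.
sigma and delta hold, so omega follows (R13).
omega and delta hold, so rho follows (R11).
From rho, R12 gives psi.

Yes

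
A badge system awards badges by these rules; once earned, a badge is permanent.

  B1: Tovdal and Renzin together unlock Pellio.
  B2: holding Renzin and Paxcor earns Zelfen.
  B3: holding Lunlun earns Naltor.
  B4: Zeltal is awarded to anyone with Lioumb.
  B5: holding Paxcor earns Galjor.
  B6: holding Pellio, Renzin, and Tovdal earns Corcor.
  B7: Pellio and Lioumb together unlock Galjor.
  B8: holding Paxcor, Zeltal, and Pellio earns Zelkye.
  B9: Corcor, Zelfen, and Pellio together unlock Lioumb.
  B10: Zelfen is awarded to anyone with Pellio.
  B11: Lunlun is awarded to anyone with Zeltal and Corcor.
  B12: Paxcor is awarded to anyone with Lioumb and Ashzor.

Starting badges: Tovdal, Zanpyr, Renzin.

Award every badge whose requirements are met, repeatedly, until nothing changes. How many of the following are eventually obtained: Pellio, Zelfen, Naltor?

With Tovdal and Renzin, Pellio is earned (B1).
With Pellio, Renzin, and Tovdal, Corcor is earned (B6).
With Pellio, Zelfen is earned (B10).
With Corcor, Zelfen, and Pellio, Lioumb is earned (B9).
With Lioumb, Zeltal is earned (B4).
With Zeltal and Corcor, Lunlun is earned (B11).
With Lunlun, Naltor is earned (B3).
Pellio: reached.
Zelfen: reached.
Naltor: reached.
All 3 are reached.

3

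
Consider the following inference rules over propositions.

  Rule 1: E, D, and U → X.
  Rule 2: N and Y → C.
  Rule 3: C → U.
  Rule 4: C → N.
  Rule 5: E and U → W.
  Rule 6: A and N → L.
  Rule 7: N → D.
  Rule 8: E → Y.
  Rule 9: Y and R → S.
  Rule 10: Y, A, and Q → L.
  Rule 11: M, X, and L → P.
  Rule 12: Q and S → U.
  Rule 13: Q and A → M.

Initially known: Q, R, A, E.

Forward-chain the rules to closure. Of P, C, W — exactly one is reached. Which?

E holds, so Y follows (Rule 8).
From Y and R, Rule 9 gives S.
From Q and S, Rule 12 gives U.
From E and U, Rule 5 gives W.
C would need N and Y (Rule 2), but N is never established. P would need M, X, and L (Rule 11), but X is never established.

W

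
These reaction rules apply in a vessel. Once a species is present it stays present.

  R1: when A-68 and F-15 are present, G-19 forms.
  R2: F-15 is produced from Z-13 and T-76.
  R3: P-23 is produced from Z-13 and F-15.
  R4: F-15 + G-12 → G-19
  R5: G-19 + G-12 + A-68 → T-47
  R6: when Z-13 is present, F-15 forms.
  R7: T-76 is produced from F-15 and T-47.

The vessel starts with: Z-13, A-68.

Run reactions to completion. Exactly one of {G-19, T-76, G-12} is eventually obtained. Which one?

Z-13 present → F-15 forms (R6).
A-68 and F-15 present → G-19 forms (R1).
T-76 would need F-15 and T-47 (R7), but T-47 never forms. No rule produces G-12, and it is not given.

G-19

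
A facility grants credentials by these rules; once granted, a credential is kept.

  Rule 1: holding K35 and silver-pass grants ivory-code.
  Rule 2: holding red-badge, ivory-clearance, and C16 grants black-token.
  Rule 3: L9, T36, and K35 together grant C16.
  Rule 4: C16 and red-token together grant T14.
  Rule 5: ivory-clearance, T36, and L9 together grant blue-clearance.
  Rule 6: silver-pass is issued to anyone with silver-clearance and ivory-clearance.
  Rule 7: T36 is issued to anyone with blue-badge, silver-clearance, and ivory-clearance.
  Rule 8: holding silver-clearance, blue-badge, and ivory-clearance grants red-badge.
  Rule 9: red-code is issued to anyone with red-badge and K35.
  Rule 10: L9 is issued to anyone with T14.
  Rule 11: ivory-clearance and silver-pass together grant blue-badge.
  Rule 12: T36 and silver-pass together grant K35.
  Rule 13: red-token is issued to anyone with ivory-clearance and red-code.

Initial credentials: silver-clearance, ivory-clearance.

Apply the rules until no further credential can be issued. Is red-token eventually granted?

Yes

Holding silver-clearance and ivory-clearance grants silver-pass (Rule 6).
Holding ivory-clearance and silver-pass grants blue-badge (Rule 11).
Holding blue-badge, silver-clearance, and ivory-clearance grants T36 (Rule 7).
Holding silver-clearance, blue-badge, and ivory-clearance grants red-badge (Rule 8).
Holding T36 and silver-pass grants K35 (Rule 12).
Holding red-badge and K35 grants red-code (Rule 9).
Holding ivory-clearance and red-code grants red-token (Rule 13).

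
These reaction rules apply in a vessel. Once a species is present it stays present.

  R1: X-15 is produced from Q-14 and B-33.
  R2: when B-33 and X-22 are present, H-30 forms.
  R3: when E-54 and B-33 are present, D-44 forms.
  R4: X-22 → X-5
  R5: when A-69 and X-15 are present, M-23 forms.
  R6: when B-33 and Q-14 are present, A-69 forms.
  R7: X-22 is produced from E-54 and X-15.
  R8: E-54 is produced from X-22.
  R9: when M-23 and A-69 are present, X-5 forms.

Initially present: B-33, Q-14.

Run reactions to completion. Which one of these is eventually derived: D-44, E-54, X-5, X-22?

X-5

B-33 and Q-14 present → A-69 forms (R6).
Q-14 and B-33 present → X-15 forms (R1).
A-69 and X-15 present → M-23 forms (R5).
M-23 and A-69 present → X-5 forms (R9).
D-44 would need E-54 and B-33 (R3), but E-54 never forms. E-54 would need X-22 (R8), but X-22 never forms. X-22 would need E-54 and X-15 (R7), but E-54 never forms.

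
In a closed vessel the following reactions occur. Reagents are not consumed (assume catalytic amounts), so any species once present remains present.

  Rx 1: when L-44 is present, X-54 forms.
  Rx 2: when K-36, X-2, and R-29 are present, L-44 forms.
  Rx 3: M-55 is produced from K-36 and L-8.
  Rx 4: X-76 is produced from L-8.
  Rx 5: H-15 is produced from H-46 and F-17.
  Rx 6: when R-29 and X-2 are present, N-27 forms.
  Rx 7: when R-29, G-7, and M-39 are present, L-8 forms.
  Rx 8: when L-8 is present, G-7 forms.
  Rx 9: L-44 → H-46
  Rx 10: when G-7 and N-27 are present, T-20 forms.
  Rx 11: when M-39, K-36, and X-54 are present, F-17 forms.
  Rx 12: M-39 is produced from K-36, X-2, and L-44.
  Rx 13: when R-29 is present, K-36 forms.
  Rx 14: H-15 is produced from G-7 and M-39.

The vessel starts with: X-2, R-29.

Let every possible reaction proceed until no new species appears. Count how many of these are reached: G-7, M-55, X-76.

G-7 would need L-8 (Rx 8), but L-8 never forms.
M-55 would need K-36 and L-8 (Rx 3), but L-8 never forms.
X-76 would need L-8 (Rx 4), but L-8 never forms.
None of the 3 are reached.

0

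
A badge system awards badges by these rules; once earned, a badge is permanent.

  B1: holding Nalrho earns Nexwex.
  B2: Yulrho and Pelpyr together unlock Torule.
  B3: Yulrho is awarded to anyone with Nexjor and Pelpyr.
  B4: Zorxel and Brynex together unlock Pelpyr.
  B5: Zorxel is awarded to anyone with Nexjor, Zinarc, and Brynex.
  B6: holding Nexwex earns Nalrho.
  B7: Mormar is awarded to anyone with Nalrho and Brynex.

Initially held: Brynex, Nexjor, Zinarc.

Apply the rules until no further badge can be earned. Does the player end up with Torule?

Yes

With Nexjor, Zinarc, and Brynex, Zorxel is earned (B5).
With Zorxel and Brynex, Pelpyr is earned (B4).
With Nexjor and Pelpyr, Yulrho is earned (B3).
With Yulrho and Pelpyr, Torule is earned (B2).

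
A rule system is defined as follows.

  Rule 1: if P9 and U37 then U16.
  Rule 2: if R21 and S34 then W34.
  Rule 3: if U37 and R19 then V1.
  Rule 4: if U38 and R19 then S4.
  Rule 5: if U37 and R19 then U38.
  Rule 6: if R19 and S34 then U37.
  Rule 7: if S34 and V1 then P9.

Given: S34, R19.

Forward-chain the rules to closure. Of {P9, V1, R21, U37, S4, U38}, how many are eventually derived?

5

From R19 and S34, Rule 6 gives U37.
From U37 and R19, Rule 5 gives U38.
U37 and R19 hold, so V1 follows (Rule 3).
U38 and R19 hold, so S4 follows (Rule 4).
S34 and V1 hold, so P9 follows (Rule 7).
P9: reached.
V1: reached.
No rule produces R21, and it is not given.
U37: reached.
S4: reached.
U38: reached.
Reached: P9, V1, U37, S4, and U38 — 5 of the 6.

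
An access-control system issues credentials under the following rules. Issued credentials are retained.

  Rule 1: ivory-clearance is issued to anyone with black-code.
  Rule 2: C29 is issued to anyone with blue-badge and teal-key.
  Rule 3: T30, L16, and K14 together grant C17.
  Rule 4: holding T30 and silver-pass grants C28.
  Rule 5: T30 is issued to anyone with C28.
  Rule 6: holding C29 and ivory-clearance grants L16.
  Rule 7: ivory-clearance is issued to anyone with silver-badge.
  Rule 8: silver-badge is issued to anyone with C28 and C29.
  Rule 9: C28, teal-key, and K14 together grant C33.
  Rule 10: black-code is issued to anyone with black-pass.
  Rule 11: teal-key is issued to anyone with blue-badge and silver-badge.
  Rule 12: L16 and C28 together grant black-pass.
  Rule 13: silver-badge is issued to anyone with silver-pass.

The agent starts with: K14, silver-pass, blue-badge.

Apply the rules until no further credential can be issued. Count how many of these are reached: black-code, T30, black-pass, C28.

black-code would need black-pass (Rule 10), but black-pass is never granted.
T30 would need C28 (Rule 5), but C28 is never granted.
black-pass would need L16 and C28 (Rule 12), but C28 is never granted.
C28 would need T30 and silver-pass (Rule 4), but T30 is never granted.
None of the 4 are reached.

0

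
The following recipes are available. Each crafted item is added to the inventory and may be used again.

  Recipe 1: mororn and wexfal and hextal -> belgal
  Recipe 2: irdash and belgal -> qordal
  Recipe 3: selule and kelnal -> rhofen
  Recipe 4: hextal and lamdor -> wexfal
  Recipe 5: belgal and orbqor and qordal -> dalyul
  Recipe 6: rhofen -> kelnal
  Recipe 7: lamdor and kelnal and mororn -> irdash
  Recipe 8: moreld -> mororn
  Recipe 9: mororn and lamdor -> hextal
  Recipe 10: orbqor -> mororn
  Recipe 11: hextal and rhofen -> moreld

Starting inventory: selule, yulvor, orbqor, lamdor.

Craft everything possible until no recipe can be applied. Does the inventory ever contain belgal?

Yes

orbqor -> mororn (Recipe 10).
mororn and lamdor -> hextal (Recipe 9).
hextal and lamdor -> wexfal (Recipe 4).
mororn and wexfal and hextal -> belgal (Recipe 1).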